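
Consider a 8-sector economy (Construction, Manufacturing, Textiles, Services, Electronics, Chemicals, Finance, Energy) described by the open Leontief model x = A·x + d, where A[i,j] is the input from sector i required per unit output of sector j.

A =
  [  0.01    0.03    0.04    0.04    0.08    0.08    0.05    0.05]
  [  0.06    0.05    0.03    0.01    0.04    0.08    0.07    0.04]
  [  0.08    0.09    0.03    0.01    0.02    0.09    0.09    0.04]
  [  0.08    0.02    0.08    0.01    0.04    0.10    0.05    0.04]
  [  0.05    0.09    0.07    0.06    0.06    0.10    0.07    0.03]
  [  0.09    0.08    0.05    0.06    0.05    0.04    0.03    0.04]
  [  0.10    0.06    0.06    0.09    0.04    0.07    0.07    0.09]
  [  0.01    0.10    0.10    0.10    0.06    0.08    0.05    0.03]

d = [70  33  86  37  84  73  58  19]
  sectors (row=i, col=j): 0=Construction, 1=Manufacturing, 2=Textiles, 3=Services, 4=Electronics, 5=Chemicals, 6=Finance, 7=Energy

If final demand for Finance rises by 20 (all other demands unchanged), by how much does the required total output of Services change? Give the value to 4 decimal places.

1.9099

Form M = I − A:
  [  0.99   -0.03   -0.04   -0.04   -0.08   -0.08   -0.05   -0.05]
  [ -0.06    0.95   -0.03   -0.01   -0.04   -0.08   -0.07   -0.04]
  [ -0.08   -0.09    0.97   -0.01   -0.02   -0.09   -0.09   -0.04]
  [ -0.08   -0.02   -0.08    0.99   -0.04   -0.10   -0.05   -0.04]
  [ -0.05   -0.09   -0.07   -0.06    0.94   -0.10   -0.07   -0.03]
  [ -0.09   -0.08   -0.05   -0.06   -0.05    0.96   -0.03   -0.04]
  [ -0.10   -0.06   -0.06   -0.09   -0.04   -0.07    0.93   -0.09]
  [ -0.01   -0.10   -0.10   -0.10   -0.06   -0.08   -0.05    0.97]
Leontief inverse L = M⁻¹:
  [  1.0559    0.0794    0.0817    0.0761    0.1146    0.1357    0.0921    0.0819]
  [  0.1036    1.0965    0.0688    0.0461    0.0754    0.1333    0.1112    0.0734]
  [  0.1313    0.1428    1.0741    0.0512    0.0614    0.1520    0.1383    0.0801]
  [  0.1277    0.0724    0.1215    1.0479    0.0785    0.1587    0.0955    0.0756]
  [  0.1131    0.1529    0.1225    0.1042    1.1066    0.1754    0.1280    0.0748]
  [  0.1366    0.1295    0.0935    0.0948    0.0900    1.1038    0.0777    0.0757]
  [  0.1634    0.1276    0.1214    0.1411    0.0932    0.1542    1.1324    0.1388]
  [  0.0750    0.1628    0.1527    0.1404    0.1040    0.1570    0.1092    1.0734]
Total output x = L · d:
  x_0 = 1.0559·70 + 0.0794·33 + 0.0817·86 + 0.0761·37 + 0.1146·84 + 0.1357·73 + 0.0921·58 + 0.0819·19 = 112.8058
  x_1 = 0.1036·70 + 1.0965·33 + 0.0688·86 + 0.0461·37 + 0.0754·84 + 0.1333·73 + 0.1112·58 + 0.0734·19 = 74.9724
  x_2 = 0.1313·70 + 0.1428·33 + 1.0741·86 + 0.0512·37 + 0.0614·84 + 0.1520·73 + 0.1383·58 + 0.0801·19 = 133.9571
  x_3 = 0.1277·70 + 0.0724·33 + 0.1215·86 + 1.0479·37 + 0.0785·84 + 0.1587·73 + 0.0955·58 + 0.0756·19 = 85.6923
  x_4 = 0.1131·70 + 0.1529·33 + 0.1225·86 + 0.1042·37 + 1.1066·84 + 0.1754·73 + 0.1280·58 + 0.0748·19 = 141.9557
  x_5 = 0.1366·70 + 0.1295·33 + 0.0935·86 + 0.0948·37 + 0.0900·84 + 1.1038·73 + 0.0777·58 + 0.0757·19 = 119.4623
  x_6 = 0.1634·70 + 0.1276·33 + 0.1214·86 + 0.1411·37 + 0.0932·84 + 0.1542·73 + 1.1324·58 + 0.1388·19 = 118.7076
  x_7 = 0.0750·70 + 0.1628·33 + 0.1527·86 + 0.1404·37 + 0.1040·84 + 0.1570·73 + 0.1092·58 + 1.0734·19 = 75.8762
Δx_3 = L[3,6] · Δd_6 = 0.0955 · 20 = 1.9099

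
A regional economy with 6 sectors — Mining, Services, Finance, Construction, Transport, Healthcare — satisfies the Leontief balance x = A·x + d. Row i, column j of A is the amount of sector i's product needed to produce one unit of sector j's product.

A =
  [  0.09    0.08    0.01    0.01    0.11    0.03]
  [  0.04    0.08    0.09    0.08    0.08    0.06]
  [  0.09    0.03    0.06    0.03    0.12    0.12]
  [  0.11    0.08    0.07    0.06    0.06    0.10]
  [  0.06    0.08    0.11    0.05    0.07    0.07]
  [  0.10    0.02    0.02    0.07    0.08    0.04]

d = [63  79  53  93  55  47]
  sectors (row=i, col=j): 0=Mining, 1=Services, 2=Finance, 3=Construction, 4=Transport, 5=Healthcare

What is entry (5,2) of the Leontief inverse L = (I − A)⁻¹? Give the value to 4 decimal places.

L[5,2] = 0.0519

Form M = I − A:
  [  0.91   -0.08   -0.01   -0.01   -0.11   -0.03]
  [ -0.04    0.92   -0.09   -0.08   -0.08   -0.06]
  [ -0.09   -0.03    0.94   -0.03   -0.12   -0.12]
  [ -0.11   -0.08   -0.07    0.94   -0.06   -0.10]
  [ -0.06   -0.08   -0.11   -0.05    0.93   -0.07]
  [ -0.10   -0.02   -0.02   -0.07   -0.08    0.96]
Leontief inverse L = M⁻¹:
  [  1.1305    0.1181    0.0459    0.0367    0.1576    0.0638]
  [  0.0990    1.1252    0.1367    0.1172    0.1434    0.1132]
  [  0.1509    0.0745    1.1027    0.0655    0.1852    0.1675]
  [  0.1751    0.1291    0.1145    1.0986    0.1305    0.1518]
  [  0.1197    0.1245    0.1552    0.0864    1.1363    0.1228]
  [  0.1457    0.0571    0.0519    0.0949    0.1275    1.0755]
Total output x = L · d:
  x_0 = 1.1305·63 + 0.1181·79 + 0.0459·53 + 0.0367·93 + 0.1576·55 + 0.0638·47 = 98.0550
  x_1 = 0.0990·63 + 1.1252·79 + 0.1367·53 + 0.1172·93 + 0.1434·55 + 0.1132·47 = 126.4834
  x_2 = 0.1509·63 + 0.0745·79 + 1.1027·53 + 0.0655·93 + 0.1852·55 + 0.1675·47 = 97.9787
  x_3 = 0.1751·63 + 0.1291·79 + 0.1145·53 + 1.0986·93 + 0.1305·55 + 0.1518·47 = 143.7869
  x_4 = 0.1197·63 + 0.1245·79 + 0.1552·53 + 0.0864·93 + 1.1363·55 + 0.1228·47 = 101.8997
  x_5 = 0.1457·63 + 0.0571·79 + 0.0519·53 + 0.0949·93 + 0.1275·55 + 1.0755·47 = 82.8248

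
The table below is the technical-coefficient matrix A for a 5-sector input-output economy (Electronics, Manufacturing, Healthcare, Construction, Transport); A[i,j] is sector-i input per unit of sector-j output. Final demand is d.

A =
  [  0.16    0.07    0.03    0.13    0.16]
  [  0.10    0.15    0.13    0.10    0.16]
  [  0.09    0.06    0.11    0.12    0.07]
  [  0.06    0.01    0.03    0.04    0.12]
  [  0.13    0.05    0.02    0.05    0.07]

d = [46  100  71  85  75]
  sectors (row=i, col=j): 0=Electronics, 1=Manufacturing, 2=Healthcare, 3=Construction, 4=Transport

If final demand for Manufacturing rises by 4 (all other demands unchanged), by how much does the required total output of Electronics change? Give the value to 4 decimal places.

Form M = I − A:
  [  0.84   -0.07   -0.03   -0.13   -0.16]
  [ -0.10    0.85   -0.13   -0.10   -0.16]
  [ -0.09   -0.06    0.89   -0.12   -0.07]
  [ -0.06   -0.01   -0.03    0.96   -0.12]
  [ -0.13   -0.05   -0.02   -0.05    0.93]
Leontief inverse L = M⁻¹:
  [  1.2710    0.1285    0.0748    0.2091    0.2734]
  [  0.2270    1.2288    0.2004    0.1990    0.2912]
  [  0.1747    0.1075    1.1551    0.1876    0.1597]
  [  0.1122    0.0352    0.0489    1.0754    0.1678]
  [  0.1997    0.0882    0.0487    0.1018    1.1416]
Total output x = L · d:
  x_0 = 1.2710·46 + 0.1285·100 + 0.0748·71 + 0.2091·85 + 0.2734·75 = 114.9054
  x_1 = 0.2270·46 + 1.2288·100 + 0.2004·71 + 0.1990·85 + 0.2912·75 = 186.3025
  x_2 = 0.1747·46 + 0.1075·100 + 1.1551·71 + 0.1876·85 + 0.1597·75 = 128.7186
  x_3 = 0.1122·46 + 0.0352·100 + 0.0489·71 + 1.0754·85 + 0.1678·75 = 116.1534
  x_4 = 0.1997·46 + 0.0882·100 + 0.0487·71 + 0.1018·85 + 1.1416·75 = 115.7364
Δx_0 = L[0,1] · Δd_1 = 0.1285 · 4 = 0.5140

0.5140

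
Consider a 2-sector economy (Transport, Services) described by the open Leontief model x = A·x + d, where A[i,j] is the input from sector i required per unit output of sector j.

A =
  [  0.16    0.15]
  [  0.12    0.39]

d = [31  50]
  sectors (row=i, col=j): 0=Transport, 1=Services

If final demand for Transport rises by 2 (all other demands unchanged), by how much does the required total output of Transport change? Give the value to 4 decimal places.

2.4676

Form M = I − A:
  [  0.84   -0.15]
  [ -0.12    0.61]
Leontief inverse L = M⁻¹:
  [  1.2338    0.3034]
  [  0.2427    1.6990]
Total output x = L · d:
  x_0 = 1.2338·31 + 0.3034·50 = 53.4183
  x_1 = 0.2427·31 + 1.6990·50 = 92.4757
Δx_0 = L[0,0] · Δd_0 = 1.2338 · 2 = 2.4676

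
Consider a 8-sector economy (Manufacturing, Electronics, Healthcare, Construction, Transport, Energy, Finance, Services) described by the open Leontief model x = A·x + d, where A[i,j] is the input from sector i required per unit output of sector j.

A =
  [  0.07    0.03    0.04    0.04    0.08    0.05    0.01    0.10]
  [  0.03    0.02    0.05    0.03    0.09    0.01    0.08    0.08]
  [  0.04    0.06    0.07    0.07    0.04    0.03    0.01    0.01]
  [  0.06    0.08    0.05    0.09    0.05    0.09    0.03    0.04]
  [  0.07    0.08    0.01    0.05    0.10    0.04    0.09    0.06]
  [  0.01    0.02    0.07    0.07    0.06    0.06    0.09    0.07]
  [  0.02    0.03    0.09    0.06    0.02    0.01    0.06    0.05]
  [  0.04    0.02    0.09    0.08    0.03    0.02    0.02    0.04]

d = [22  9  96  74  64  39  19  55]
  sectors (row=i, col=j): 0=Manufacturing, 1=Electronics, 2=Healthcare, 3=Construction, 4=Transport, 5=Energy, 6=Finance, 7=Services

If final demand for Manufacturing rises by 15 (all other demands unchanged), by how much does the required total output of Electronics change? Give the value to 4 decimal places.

Form M = I − A:
  [  0.93   -0.03   -0.04   -0.04   -0.08   -0.05   -0.01   -0.10]
  [ -0.03    0.98   -0.05   -0.03   -0.09   -0.01   -0.08   -0.08]
  [ -0.04   -0.06    0.93   -0.07   -0.04   -0.03   -0.01   -0.01]
  [ -0.06   -0.08   -0.05    0.91   -0.05   -0.09   -0.03   -0.04]
  [ -0.07   -0.08   -0.01   -0.05    0.90   -0.04   -0.09   -0.06]
  [ -0.01   -0.02   -0.07   -0.07   -0.06    0.94   -0.09   -0.07]
  [ -0.02   -0.03   -0.09   -0.06   -0.02   -0.01    0.94   -0.05]
  [ -0.04   -0.02   -0.09   -0.08   -0.03   -0.02   -0.02    0.96]
Leontief inverse L = M⁻¹:
  [  1.1032    0.0614    0.0803    0.0847    0.1233    0.0787    0.0428    0.1401]
  [  0.0594    1.0501    0.0884    0.0708    0.1266    0.0329    0.1109    0.1137]
  [  0.0657    0.0871    1.1007    0.1047    0.0750    0.0540    0.0364    0.0404]
  [  0.0959    0.1170    0.0978    1.1422    0.1009    0.1257    0.0720    0.0876]
  [  0.1078    0.1169    0.0577    0.1003    1.1519    0.0712    0.1344    0.1099]
  [  0.0411    0.0546    0.1168    0.1197    0.1000    1.0897    0.1263    0.1073]
  [  0.0440    0.0563    0.1252    0.0967    0.0492    0.0314    1.0828    0.0764]
  [  0.0665    0.0483    0.1234    0.1176    0.0623    0.0451    0.0429    1.0682]
Total output x = L · d:
  x_0 = 1.1032·22 + 0.0614·9 + 0.0803·96 + 0.0847·74 + 0.1233·64 + 0.0787·39 + 0.0428·19 + 0.1401·55 = 58.2761
  x_1 = 0.0594·22 + 1.0501·9 + 0.0884·96 + 0.0708·74 + 0.1266·64 + 0.0329·39 + 0.1109·19 + 0.1137·55 = 42.2297
  x_2 = 0.0657·22 + 0.0871·9 + 1.1007·96 + 0.1047·74 + 0.0750·64 + 0.0540·39 + 0.0364·19 + 0.0404·55 = 125.4661
  x_3 = 0.0959·22 + 0.1170·9 + 0.0978·96 + 1.1422·74 + 0.1009·64 + 0.1257·39 + 0.0720·19 + 0.0876·55 = 114.6230
  x_4 = 0.1078·22 + 0.1169·9 + 0.0577·96 + 0.1003·74 + 1.1519·64 + 0.0712·39 + 0.1344·19 + 0.1099·55 = 101.4860
  x_5 = 0.0411·22 + 0.0546·9 + 0.1168·96 + 0.1197·74 + 0.1000·64 + 1.0897·39 + 0.1263·19 + 0.1073·55 = 78.6676
  x_6 = 0.0440·22 + 0.0563·9 + 0.1252·96 + 0.0967·74 + 0.0492·64 + 0.0314·39 + 1.0828·19 + 0.0764·55 = 49.7939
  x_7 = 0.0665·22 + 0.0483·9 + 0.1234·96 + 0.1176·74 + 0.0623·64 + 0.0451·39 + 0.0429·19 + 1.0682·55 = 87.7617
Δx_1 = L[1,0] · Δd_0 = 0.0594 · 15 = 0.8911

0.8911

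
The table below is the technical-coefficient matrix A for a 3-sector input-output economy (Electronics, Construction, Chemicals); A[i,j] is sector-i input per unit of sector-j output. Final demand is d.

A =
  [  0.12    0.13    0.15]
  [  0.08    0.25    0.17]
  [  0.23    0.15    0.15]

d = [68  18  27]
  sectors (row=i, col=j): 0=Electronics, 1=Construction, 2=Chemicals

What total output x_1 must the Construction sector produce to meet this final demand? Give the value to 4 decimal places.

49.2774

Form M = I − A:
  [  0.88   -0.13   -0.15]
  [ -0.08    0.75   -0.17]
  [ -0.23   -0.15    0.85]
Leontief inverse L = M⁻¹:
  [  1.2315    0.2676    0.2708]
  [  0.2155    1.4357    0.3252]
  [  0.3713    0.3258    1.3071]
Total output x = L · d:
  x_0 = 1.2315·68 + 0.2676·18 + 0.2708·27 = 95.8709
  x_1 = 0.2155·68 + 1.4357·18 + 0.3252·27 = 49.2774
  x_2 = 0.3713·68 + 0.3258·18 + 1.3071·27 = 66.4023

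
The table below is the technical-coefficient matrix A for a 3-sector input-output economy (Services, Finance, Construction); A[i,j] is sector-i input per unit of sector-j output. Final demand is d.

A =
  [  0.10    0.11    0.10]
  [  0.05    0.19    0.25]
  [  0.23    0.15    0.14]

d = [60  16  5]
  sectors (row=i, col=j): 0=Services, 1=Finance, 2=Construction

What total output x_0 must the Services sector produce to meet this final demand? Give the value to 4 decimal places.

74.3522

Form M = I − A:
  [  0.90   -0.11   -0.10]
  [ -0.05    0.81   -0.25]
  [ -0.23   -0.15    0.86]
Leontief inverse L = M⁻¹:
  [  1.1712    0.1948    0.1928]
  [  0.1786    1.3345    0.4087]
  [  0.3444    0.2848    1.2856]
Total output x = L · d:
  x_0 = 1.1712·60 + 0.1948·16 + 0.1928·5 = 74.3522
  x_1 = 0.1786·60 + 1.3345·16 + 0.4087·5 = 34.1108
  x_2 = 0.3444·60 + 0.2848·16 + 1.2856·5 = 31.6484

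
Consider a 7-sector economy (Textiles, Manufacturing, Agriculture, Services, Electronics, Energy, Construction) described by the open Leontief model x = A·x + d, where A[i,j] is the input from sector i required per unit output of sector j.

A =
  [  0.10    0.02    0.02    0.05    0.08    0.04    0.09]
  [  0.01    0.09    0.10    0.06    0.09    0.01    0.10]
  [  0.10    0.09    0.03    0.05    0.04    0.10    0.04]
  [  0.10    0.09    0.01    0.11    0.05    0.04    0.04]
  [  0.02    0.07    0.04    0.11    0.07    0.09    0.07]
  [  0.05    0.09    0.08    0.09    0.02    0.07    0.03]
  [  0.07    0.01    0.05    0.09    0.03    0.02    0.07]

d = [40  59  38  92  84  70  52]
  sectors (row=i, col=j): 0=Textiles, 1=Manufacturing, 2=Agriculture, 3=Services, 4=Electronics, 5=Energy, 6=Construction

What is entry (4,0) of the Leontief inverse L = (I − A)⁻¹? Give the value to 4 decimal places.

Form M = I − A:
  [  0.90   -0.02   -0.02   -0.05   -0.08   -0.04   -0.09]
  [ -0.01    0.91   -0.10   -0.06   -0.09   -0.01   -0.10]
  [ -0.10   -0.09    0.97   -0.05   -0.04   -0.10   -0.04]
  [ -0.10   -0.09   -0.01    0.89   -0.05   -0.04   -0.04]
  [ -0.02   -0.07   -0.04   -0.11    0.93   -0.09   -0.07]
  [ -0.05   -0.09   -0.08   -0.09   -0.02    0.93   -0.03]
  [ -0.07   -0.01   -0.05   -0.09   -0.03   -0.02    0.93]
Leontief inverse L = M⁻¹:
  [  1.1463    0.0585    0.0487    0.1068    0.1181    0.0741    0.1352]
  [  0.0596    1.1433    0.1380    0.1253    0.1345    0.0514    0.1518]
  [  0.1494    0.1412    1.0693    0.1116    0.0844    0.1378    0.0912]
  [  0.1501    0.1394    0.0444    1.1725    0.0959    0.0744    0.0915]
  [  0.0716    0.1272    0.0793    0.1800    1.1135    0.1311    0.1198]
  [  0.1000    0.1436    0.1163    0.1493    0.0618    1.1077    0.0769]
  [  0.1139    0.0450    0.0720    0.1379    0.0614    0.0488    1.1064]
Total output x = L · d:
  x_0 = 1.1463·40 + 0.0585·59 + 0.0487·38 + 0.1068·92 + 0.1181·84 + 0.0741·70 + 0.1352·52 = 83.1147
  x_1 = 0.0596·40 + 1.1433·59 + 0.1380·38 + 0.1253·92 + 0.1345·84 + 0.0514·70 + 0.1518·52 = 109.4012
  x_2 = 0.1494·40 + 0.1412·59 + 1.0693·38 + 0.1116·92 + 0.0844·84 + 0.1378·70 + 0.0912·52 = 86.6889
  x_3 = 0.1501·40 + 0.1394·59 + 0.0444·38 + 1.1725·92 + 0.0959·84 + 0.0744·70 + 0.0915·52 = 141.8114
  x_4 = 0.0716·40 + 0.1272·59 + 0.0793·38 + 0.1800·92 + 1.1135·84 + 0.1311·70 + 0.1198·52 = 138.8823
  x_5 = 0.1000·40 + 0.1436·59 + 0.1163·38 + 0.1493·92 + 0.0618·84 + 1.1077·70 + 0.0769·52 = 117.3545
  x_6 = 0.1139·40 + 0.0450·59 + 0.0720·38 + 0.1379·92 + 0.0614·84 + 0.0488·70 + 1.1064·52 = 88.7345

L[4,0] = 0.0716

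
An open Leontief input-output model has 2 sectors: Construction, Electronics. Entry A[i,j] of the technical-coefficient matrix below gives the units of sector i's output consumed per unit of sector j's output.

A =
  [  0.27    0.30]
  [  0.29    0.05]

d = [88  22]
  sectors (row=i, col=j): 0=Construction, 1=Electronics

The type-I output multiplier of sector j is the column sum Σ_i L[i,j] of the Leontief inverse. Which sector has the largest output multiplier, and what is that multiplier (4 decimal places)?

Construction (2.0445)

Form M = I − A:
  [  0.73   -0.30]
  [ -0.29    0.95]
Leontief inverse L = M⁻¹:
  [  1.5664    0.4946]
  [  0.4782    1.2036]
Total output x = L · d:
  x_0 = 1.5664·88 + 0.4946·22 = 148.7222
  x_1 = 0.4782·88 + 1.2036·22 = 68.5573
Output multipliers (column sums of L):
  Construction: 2.0445
  Electronics: 1.6983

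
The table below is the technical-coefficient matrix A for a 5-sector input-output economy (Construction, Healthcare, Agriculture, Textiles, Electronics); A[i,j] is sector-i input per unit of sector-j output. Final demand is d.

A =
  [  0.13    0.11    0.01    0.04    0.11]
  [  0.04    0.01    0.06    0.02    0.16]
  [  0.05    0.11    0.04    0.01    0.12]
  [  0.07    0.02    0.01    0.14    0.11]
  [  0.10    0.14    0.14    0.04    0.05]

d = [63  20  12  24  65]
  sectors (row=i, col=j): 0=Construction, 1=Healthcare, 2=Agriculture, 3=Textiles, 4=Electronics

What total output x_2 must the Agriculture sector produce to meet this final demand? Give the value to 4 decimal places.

Form M = I − A:
  [  0.87   -0.11   -0.01   -0.04   -0.11]
  [ -0.04    0.99   -0.06   -0.02   -0.16]
  [ -0.05   -0.11    0.96   -0.01   -0.12]
  [ -0.07   -0.02   -0.01    0.86   -0.11]
  [ -0.10   -0.14   -0.14   -0.04    0.95]
Leontief inverse L = M⁻¹:
  [  1.1858    0.1639    0.0494    0.0679    0.1790]
  [  0.0810    1.0596    0.0973    0.0391    0.2047]
  [  0.0917    0.1555    1.0784    0.0286    0.1763]
  [  0.1193    0.0653    0.0419    1.1781    0.1665]
  [  0.1553    0.1991    0.1802    0.0667    1.1346]
Total output x = L · d:
  x_0 = 1.1858·63 + 0.1639·20 + 0.0494·12 + 0.0679·24 + 0.1790·65 = 91.8446
  x_1 = 0.0810·63 + 1.0596·20 + 0.0973·12 + 0.0391·24 + 0.2047·65 = 41.7027
  x_2 = 0.0917·63 + 0.1555·20 + 1.0784·12 + 0.0286·24 + 0.1763·65 = 33.9765
  x_3 = 0.1193·63 + 0.0653·20 + 0.0419·12 + 1.1781·24 + 0.1665·65 = 48.4230
  x_4 = 0.1553·63 + 0.1991·20 + 0.1802·12 + 0.0667·24 + 1.1346·65 = 91.2805

33.9765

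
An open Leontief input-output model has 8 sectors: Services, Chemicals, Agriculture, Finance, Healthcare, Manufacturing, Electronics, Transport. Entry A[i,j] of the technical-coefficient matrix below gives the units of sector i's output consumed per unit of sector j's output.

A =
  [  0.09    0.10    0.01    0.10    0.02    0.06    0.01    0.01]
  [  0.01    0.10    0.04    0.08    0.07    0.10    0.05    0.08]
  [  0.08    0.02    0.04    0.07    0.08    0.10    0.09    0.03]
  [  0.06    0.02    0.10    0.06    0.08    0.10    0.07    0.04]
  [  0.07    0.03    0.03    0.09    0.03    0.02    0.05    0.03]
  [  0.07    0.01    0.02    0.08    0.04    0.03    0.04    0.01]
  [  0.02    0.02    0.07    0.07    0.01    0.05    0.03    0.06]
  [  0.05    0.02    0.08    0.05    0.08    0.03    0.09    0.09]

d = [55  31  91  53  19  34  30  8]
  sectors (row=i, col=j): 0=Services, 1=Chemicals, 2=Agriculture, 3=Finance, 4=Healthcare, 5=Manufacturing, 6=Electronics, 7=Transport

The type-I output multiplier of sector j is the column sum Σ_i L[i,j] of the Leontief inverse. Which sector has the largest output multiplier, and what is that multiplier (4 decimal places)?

Finance (2.0504)

Form M = I − A:
  [  0.91   -0.10   -0.01   -0.10   -0.02   -0.06   -0.01   -0.01]
  [ -0.01    0.90   -0.04   -0.08   -0.07   -0.10   -0.05   -0.08]
  [ -0.08   -0.02    0.96   -0.07   -0.08   -0.10   -0.09   -0.03]
  [ -0.06   -0.02   -0.10    0.94   -0.08   -0.10   -0.07   -0.04]
  [ -0.07   -0.03   -0.03   -0.09    0.97   -0.02   -0.05   -0.03]
  [ -0.07   -0.01   -0.02   -0.08   -0.04    0.97   -0.04   -0.01]
  [ -0.02   -0.02   -0.07   -0.07   -0.01   -0.05    0.97   -0.06]
  [ -0.05   -0.02   -0.08   -0.05   -0.08   -0.03   -0.09    0.91]
Leontief inverse L = M⁻¹:
  [  1.1304    0.1350    0.0441    0.1552    0.0576    0.1091    0.0450    0.0386]
  [  0.0602    1.1338    0.0879    0.1483    0.1201    0.1565    0.1019    0.1222]
  [  0.1316    0.0516    1.0811    0.1363    0.1195    0.1502    0.1323    0.0619]
  [  0.1157    0.0512    0.1428    1.1289    0.1246    0.1545    0.1182    0.0737]
  [  0.1063    0.0553    0.0626    0.1365    1.0614    0.0606    0.0819    0.0552]
  [  0.1021    0.0311    0.0462    0.1201    0.0650    1.0632    0.0655    0.0288]
  [  0.0549    0.0388    0.1018    0.1121    0.0432    0.0879    1.0648    0.0849]
  [  0.0995    0.0494    0.1243    0.1128    0.1229    0.0802    0.1375    1.1274]
Total output x = L · d:
  x_0 = 1.1304·55 + 0.1350·31 + 0.0441·91 + 0.1552·53 + 0.0576·19 + 0.1091·34 + 0.0450·30 + 0.0386·8 = 85.0684
  x_1 = 0.0602·55 + 1.1338·31 + 0.0879·91 + 0.1483·53 + 0.1201·19 + 0.1565·34 + 0.1019·30 + 0.1222·8 = 65.9604
  x_2 = 0.1316·55 + 0.0516·31 + 1.0811·91 + 0.1363·53 + 0.1195·19 + 0.1502·34 + 0.1323·30 + 0.0619·8 = 126.2782
  x_3 = 0.1157·55 + 0.0512·31 + 0.1428·91 + 1.1289·53 + 0.1246·19 + 0.1545·34 + 0.1182·30 + 0.0737·8 = 92.5361
  x_4 = 0.1063·55 + 0.0553·31 + 0.0626·91 + 0.1365·53 + 1.0614·19 + 0.0606·34 + 0.0819·30 + 0.0552·8 = 45.6214
  x_5 = 0.1021·55 + 0.0311·31 + 0.0462·91 + 0.1201·53 + 0.0650·19 + 1.0632·34 + 0.0655·30 + 0.0288·8 = 56.7289
  x_6 = 0.0549·55 + 0.0388·31 + 0.1018·91 + 0.1121·53 + 0.0432·19 + 0.0879·34 + 1.0648·30 + 0.0849·8 = 55.8563
  x_7 = 0.0995·55 + 0.0494·31 + 0.1243·91 + 0.1128·53 + 0.1229·19 + 0.0802·34 + 0.1375·30 + 1.1274·8 = 42.5059
Output multipliers (column sums of L):
  Services: 1.8007
  Chemicals: 1.5464
  Agriculture: 1.6909
  Finance: 2.0504
  Healthcare: 1.7144
  Manufacturing: 1.8621
  Electronics: 1.7470
  Transport: 1.5927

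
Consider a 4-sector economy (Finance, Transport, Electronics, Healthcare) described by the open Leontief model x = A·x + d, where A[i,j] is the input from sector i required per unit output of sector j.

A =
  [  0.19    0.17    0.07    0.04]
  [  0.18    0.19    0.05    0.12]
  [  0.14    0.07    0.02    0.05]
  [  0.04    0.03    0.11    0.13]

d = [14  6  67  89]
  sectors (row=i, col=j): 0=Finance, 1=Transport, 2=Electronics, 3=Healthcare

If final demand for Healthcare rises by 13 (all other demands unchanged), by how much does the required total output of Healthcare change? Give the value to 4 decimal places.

Form M = I − A:
  [  0.81   -0.17   -0.07   -0.04]
  [ -0.18    0.81   -0.05   -0.12]
  [ -0.14   -0.07    0.98   -0.05]
  [ -0.04   -0.03   -0.11    0.87]
Leontief inverse L = M⁻¹:
  [  1.3261    0.2928    0.1218    0.1084]
  [  0.3229    1.3196    0.1132    0.2034]
  [  0.2176    0.1400    1.0532    0.0898]
  [  0.0996    0.0767    0.1427    1.1728]
Total output x = L · d:
  x_0 = 1.3261·14 + 0.2928·6 + 0.1218·67 + 0.1084·89 = 38.1281
  x_1 = 0.3229·14 + 1.3196·6 + 0.1132·67 + 0.2034·89 = 38.1237
  x_2 = 0.2176·14 + 0.1400·6 + 1.0532·67 + 0.0898·89 = 82.4450
  x_3 = 0.0996·14 + 0.0767·6 + 0.1427·67 + 1.1728·89 = 115.7906
Δx_3 = L[3,3] · Δd_3 = 1.1728 · 13 = 15.2461

15.2461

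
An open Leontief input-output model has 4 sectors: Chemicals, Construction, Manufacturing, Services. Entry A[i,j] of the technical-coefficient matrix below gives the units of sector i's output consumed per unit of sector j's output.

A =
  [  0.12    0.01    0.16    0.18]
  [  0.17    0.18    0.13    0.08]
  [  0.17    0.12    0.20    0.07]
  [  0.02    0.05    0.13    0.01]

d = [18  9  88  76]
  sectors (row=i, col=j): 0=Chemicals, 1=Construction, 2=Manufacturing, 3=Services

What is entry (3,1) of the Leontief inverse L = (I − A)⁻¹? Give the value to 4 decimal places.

L[3,1] = 0.0943

Form M = I − A:
  [  0.88   -0.01   -0.16   -0.18]
  [ -0.17    0.82   -0.13   -0.08]
  [ -0.17   -0.12    0.80   -0.07]
  [ -0.02   -0.05   -0.13    0.99]
Leontief inverse L = M⁻¹:
  [  1.2130    0.0730    0.2946    0.2473]
  [  0.3087    1.2780    0.2988    0.1805]
  [  0.3112    0.2155    1.3751    0.1712]
  [  0.0810    0.0943    0.2016    1.0467]
Total output x = L · d:
  x_0 = 1.2130·18 + 0.0730·9 + 0.2946·88 + 0.2473·76 = 67.2128
  x_1 = 0.3087·18 + 1.2780·9 + 0.2988·88 + 0.1805·76 = 57.0687
  x_2 = 0.3112·18 + 0.2155·9 + 1.3751·88 + 0.1712·76 = 141.5577
  x_3 = 0.0810·18 + 0.0943·9 + 0.2016·88 + 1.0467·76 = 99.5962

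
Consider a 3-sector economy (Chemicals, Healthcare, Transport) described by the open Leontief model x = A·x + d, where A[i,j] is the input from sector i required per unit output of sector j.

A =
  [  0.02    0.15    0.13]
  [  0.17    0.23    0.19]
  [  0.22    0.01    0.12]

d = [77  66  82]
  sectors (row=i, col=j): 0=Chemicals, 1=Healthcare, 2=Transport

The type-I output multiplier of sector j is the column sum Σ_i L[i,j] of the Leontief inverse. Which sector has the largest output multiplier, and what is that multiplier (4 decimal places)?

Transport (1.7440)

Form M = I − A:
  [  0.98   -0.15   -0.13]
  [ -0.17    0.77   -0.19]
  [ -0.22   -0.01    0.88]
Leontief inverse L = M⁻¹:
  [  1.1055    0.2181    0.2104]
  [  0.3131    1.3641    0.3408]
  [  0.2799    0.0700    1.1928]
Total output x = L · d:
  x_0 = 1.1055·77 + 0.2181·66 + 0.2104·82 = 116.7671
  x_1 = 0.3131·77 + 1.3641·66 + 0.3408·82 = 142.0885
  x_2 = 0.2799·77 + 0.0700·66 + 1.1928·82 = 123.9882
Output multipliers (column sums of L):
  Chemicals: 1.6985
  Healthcare: 1.6522
  Transport: 1.7440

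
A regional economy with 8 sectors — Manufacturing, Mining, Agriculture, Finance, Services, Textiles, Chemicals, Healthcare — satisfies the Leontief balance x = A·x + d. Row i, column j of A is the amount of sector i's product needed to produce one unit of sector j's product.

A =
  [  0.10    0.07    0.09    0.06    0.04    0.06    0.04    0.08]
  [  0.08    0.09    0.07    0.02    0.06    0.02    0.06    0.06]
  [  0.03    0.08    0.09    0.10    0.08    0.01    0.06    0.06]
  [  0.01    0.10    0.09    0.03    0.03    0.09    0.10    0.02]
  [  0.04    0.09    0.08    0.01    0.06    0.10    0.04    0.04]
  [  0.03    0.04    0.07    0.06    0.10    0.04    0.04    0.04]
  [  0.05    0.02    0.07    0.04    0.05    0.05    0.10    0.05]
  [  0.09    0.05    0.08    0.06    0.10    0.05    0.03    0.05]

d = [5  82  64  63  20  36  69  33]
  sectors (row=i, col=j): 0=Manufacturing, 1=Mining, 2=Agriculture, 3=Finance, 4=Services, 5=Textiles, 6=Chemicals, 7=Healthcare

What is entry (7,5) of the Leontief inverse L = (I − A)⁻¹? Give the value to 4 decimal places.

Form M = I − A:
  [  0.90   -0.07   -0.09   -0.06   -0.04   -0.06   -0.04   -0.08]
  [ -0.08    0.91   -0.07   -0.02   -0.06   -0.02   -0.06   -0.06]
  [ -0.03   -0.08    0.91   -0.10   -0.08   -0.01   -0.06   -0.06]
  [ -0.01   -0.10   -0.09    0.97   -0.03   -0.09   -0.10   -0.02]
  [ -0.04   -0.09   -0.08   -0.01    0.94   -0.10   -0.04   -0.04]
  [ -0.03   -0.04   -0.07   -0.06   -0.10    0.96   -0.04   -0.04]
  [ -0.05   -0.02   -0.07   -0.04   -0.05   -0.05    0.90   -0.05]
  [ -0.09   -0.05   -0.08   -0.06   -0.10   -0.05   -0.03    0.95]
Leontief inverse L = M⁻¹:
  [  1.1583    0.1420    0.1742    0.1129    0.1082    0.1112    0.0993    0.1343]
  [  0.1319    1.1510    0.1409    0.0627    0.1171    0.0631    0.1105    0.1074]
  [  0.0797    0.1500    1.1685    0.1453    0.1414    0.0605    0.1202    0.1079]
  [  0.0546    0.1576    0.1590    1.0733    0.0891    0.1297    0.1547    0.0645]
  [  0.0867    0.1492    0.1489    0.0529    1.1201    0.1408    0.0885    0.0850]
  [  0.0697    0.0967    0.1342    0.0972    0.1519    1.0830    0.0868    0.0791]
  [  0.0925    0.0724    0.1353    0.0810    0.1033    0.0917    1.1498    0.0913]
  [  0.1425    0.1197    0.1594    0.1073    0.1631    0.1019    0.0853    1.1002]
Total output x = L · d:
  x_0 = 1.1583·5 + 0.1420·82 + 0.1742·64 + 0.1129·63 + 0.1082·20 + 0.1112·36 + 0.0993·69 + 0.1343·33 = 53.1463
  x_1 = 0.1319·5 + 1.1510·82 + 0.1409·64 + 0.0627·63 + 0.1171·20 + 0.0631·36 + 0.1105·69 + 0.1074·33 = 123.7989
  x_2 = 0.0797·5 + 0.1500·82 + 1.1685·64 + 0.1453·63 + 0.1414·20 + 0.0605·36 + 0.1202·69 + 0.1079·33 = 113.4943
  x_3 = 0.0546·5 + 0.1576·82 + 0.1590·64 + 1.0733·63 + 0.0891·20 + 0.1297·36 + 0.1547·69 + 0.0645·33 = 110.2362
  x_4 = 0.0867·5 + 0.1492·82 + 0.1489·64 + 0.0529·63 + 1.1201·20 + 0.1408·36 + 0.0885·69 + 0.0850·33 = 61.9055
  x_5 = 0.0697·5 + 0.0967·82 + 0.1342·64 + 0.0972·63 + 0.1519·20 + 1.0830·36 + 0.0868·69 + 0.0791·33 = 73.6199
  x_6 = 0.0925·5 + 0.0724·82 + 0.1353·64 + 0.0810·63 + 0.1033·20 + 0.0917·36 + 1.1498·69 + 0.0913·33 = 107.8821
  x_7 = 0.1425·5 + 0.1197·82 + 0.1594·64 + 0.1073·63 + 0.1631·20 + 0.1019·36 + 0.0853·69 + 1.1002·33 = 76.6051

L[7,5] = 0.1019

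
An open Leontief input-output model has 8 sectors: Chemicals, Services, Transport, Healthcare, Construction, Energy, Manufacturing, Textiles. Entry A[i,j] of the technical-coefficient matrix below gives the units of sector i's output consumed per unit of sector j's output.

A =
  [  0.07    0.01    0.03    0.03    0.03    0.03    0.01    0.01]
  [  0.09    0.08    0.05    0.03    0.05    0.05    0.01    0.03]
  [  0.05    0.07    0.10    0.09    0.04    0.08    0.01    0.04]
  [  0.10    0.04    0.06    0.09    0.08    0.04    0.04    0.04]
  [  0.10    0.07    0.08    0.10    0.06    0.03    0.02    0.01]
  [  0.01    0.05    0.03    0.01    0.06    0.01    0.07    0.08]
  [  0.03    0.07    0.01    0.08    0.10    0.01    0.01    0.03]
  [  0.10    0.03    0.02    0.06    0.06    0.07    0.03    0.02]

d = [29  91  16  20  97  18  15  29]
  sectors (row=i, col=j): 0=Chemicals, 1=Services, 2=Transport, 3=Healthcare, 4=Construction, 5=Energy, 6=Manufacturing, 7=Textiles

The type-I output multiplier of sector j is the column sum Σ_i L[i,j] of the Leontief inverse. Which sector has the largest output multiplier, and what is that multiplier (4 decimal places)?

Chemicals (1.9202)

Form M = I − A:
  [  0.93   -0.01   -0.03   -0.03   -0.03   -0.03   -0.01   -0.01]
  [ -0.09    0.92   -0.05   -0.03   -0.05   -0.05   -0.01   -0.03]
  [ -0.05   -0.07    0.90   -0.09   -0.04   -0.08   -0.01   -0.04]
  [ -0.10   -0.04   -0.06    0.91   -0.08   -0.04   -0.04   -0.04]
  [ -0.10   -0.07   -0.08   -0.10    0.94   -0.03   -0.02   -0.01]
  [ -0.01   -0.05   -0.03   -0.01   -0.06    0.99   -0.07   -0.08]
  [ -0.03   -0.07   -0.01   -0.08   -0.10   -0.01    0.99   -0.03]
  [ -0.10   -0.03   -0.02   -0.06   -0.06   -0.07   -0.03    0.98]
Leontief inverse L = M⁻¹:
  [  1.0943    0.0259    0.0477    0.0505    0.0487    0.0435    0.0185    0.0206]
  [  0.1347    1.1113    0.0818    0.0645    0.0830    0.0757    0.0245    0.0491]
  [  0.1057    0.1114    1.1432    0.1380    0.0847    0.1145    0.0312    0.0679]
  [  0.1588    0.0791    0.1014    1.1408    0.1256    0.0720    0.0591    0.0637]
  [  0.1571    0.1087    0.1224    0.1482    1.1026    0.0623    0.0376    0.0335]
  [  0.0492    0.0790    0.0546    0.0445    0.0925    1.0321    0.0814    0.0947]
  [  0.0773    0.1004    0.0414    0.1180    0.1335    0.0331    1.0235    0.0458]
  [  0.1432    0.0591    0.0496    0.0956    0.0951    0.0920    0.0463    1.0395]
Total output x = L · d:
  x_0 = 1.0943·29 + 0.0259·91 + 0.0477·16 + 0.0505·20 + 0.0487·97 + 0.0435·18 + 0.0185·15 + 0.0206·29 = 42.2398
  x_1 = 0.1347·29 + 1.1113·91 + 0.0818·16 + 0.0645·20 + 0.0830·97 + 0.0757·18 + 0.0245·15 + 0.0491·29 = 118.8393
  x_2 = 0.1057·29 + 0.1114·91 + 1.1432·16 + 0.1380·20 + 0.0847·97 + 0.1145·18 + 0.0312·15 + 0.0679·29 = 46.9635
  x_3 = 0.1588·29 + 0.0791·91 + 0.1014·16 + 1.1408·20 + 0.1256·97 + 0.0720·18 + 0.0591·15 + 0.0637·29 = 52.4538
  x_4 = 0.1571·29 + 0.1087·91 + 0.1224·16 + 0.1482·20 + 1.1026·97 + 0.0623·18 + 0.0376·15 + 0.0335·29 = 128.9728
  x_5 = 0.0492·29 + 0.0790·91 + 0.0546·16 + 0.0445·20 + 0.0925·97 + 1.0321·18 + 0.0814·15 + 0.0947·29 = 41.8967
  x_6 = 0.0773·29 + 0.1004·91 + 0.0414·16 + 0.1180·20 + 0.1335·97 + 0.0331·18 + 1.0235·15 + 0.0458·29 = 44.6334
  x_7 = 0.1432·29 + 0.0591·91 + 0.0496·16 + 0.0956·20 + 0.0951·97 + 0.0920·18 + 0.0463·15 + 1.0395·29 = 53.9651
Output multipliers (column sums of L):
  Chemicals: 1.9202
  Services: 1.6750
  Transport: 1.6421
  Healthcare: 1.8001
  Construction: 1.7656
  Energy: 1.5252
  Manufacturing: 1.3221
  Textiles: 1.4148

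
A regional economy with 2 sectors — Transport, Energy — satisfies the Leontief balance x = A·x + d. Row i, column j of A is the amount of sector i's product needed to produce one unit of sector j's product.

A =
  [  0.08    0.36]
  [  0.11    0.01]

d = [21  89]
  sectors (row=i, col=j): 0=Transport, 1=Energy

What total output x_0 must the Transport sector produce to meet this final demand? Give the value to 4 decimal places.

60.6405

Form M = I − A:
  [  0.92   -0.36]
  [ -0.11    0.99]
Leontief inverse L = M⁻¹:
  [  1.1364    0.4132]
  [  0.1263    1.0560]
Total output x = L · d:
  x_0 = 1.1364·21 + 0.4132·89 = 60.6405
  x_1 = 0.1263·21 + 1.0560·89 = 96.6368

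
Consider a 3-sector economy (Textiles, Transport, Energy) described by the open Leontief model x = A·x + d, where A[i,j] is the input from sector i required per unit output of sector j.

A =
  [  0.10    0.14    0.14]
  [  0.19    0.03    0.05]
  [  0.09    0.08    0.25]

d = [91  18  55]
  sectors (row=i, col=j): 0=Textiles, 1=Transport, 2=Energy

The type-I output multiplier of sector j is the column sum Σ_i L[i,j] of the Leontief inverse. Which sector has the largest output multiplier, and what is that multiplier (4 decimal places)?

Form M = I − A:
  [  0.90   -0.14   -0.14]
  [ -0.19    0.97   -0.05]
  [ -0.09   -0.08    0.75]
Leontief inverse L = M⁻¹:
  [  1.1741    0.1886    0.2317]
  [  0.2386    1.0749    0.1162]
  [  0.1663    0.1373    1.3735]
Total output x = L · d:
  x_0 = 1.1741·91 + 0.1886·18 + 0.2317·55 = 122.9822
  x_1 = 0.2386·91 + 1.0749·18 + 0.1162·55 = 47.4477
  x_2 = 0.1663·91 + 0.1373·18 + 1.3735·55 = 93.1523
Output multipliers (column sums of L):
  Textiles: 1.5790
  Transport: 1.4008
  Energy: 1.7215

Energy (1.7215)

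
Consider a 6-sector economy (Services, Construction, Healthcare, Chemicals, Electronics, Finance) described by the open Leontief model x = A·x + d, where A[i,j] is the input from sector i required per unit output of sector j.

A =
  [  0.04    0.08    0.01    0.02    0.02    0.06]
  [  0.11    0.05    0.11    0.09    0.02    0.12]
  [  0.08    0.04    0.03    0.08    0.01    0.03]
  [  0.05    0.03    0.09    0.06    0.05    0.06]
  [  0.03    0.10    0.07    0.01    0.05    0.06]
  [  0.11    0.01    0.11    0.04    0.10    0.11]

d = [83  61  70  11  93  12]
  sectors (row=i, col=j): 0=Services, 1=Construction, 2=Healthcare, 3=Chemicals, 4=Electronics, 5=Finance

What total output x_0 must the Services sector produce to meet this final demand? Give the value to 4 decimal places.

Form M = I − A:
  [  0.96   -0.08   -0.01   -0.02   -0.02   -0.06]
  [ -0.11    0.95   -0.11   -0.09   -0.02   -0.12]
  [ -0.08   -0.04    0.97   -0.08   -0.01   -0.03]
  [ -0.05   -0.03   -0.09    0.94   -0.05   -0.06]
  [ -0.03   -0.10   -0.07   -0.01    0.95   -0.06]
  [ -0.11   -0.01   -0.11   -0.04   -0.10    0.89]
Leontief inverse L = M⁻¹:
  [  1.0698    0.0978    0.0389    0.0397    0.0367    0.0918]
  [  0.1661    1.0849    0.1604    0.1291    0.0533    0.1752]
  [  0.1079    0.0602    1.0569    0.1008    0.0262    0.0596]
  [  0.0864    0.0553    0.1240    1.0863    0.0715    0.0955]
  [  0.0702    0.1254    0.1071    0.0382    1.0704    0.1000]
  [  0.1592    0.0483    0.1548    0.0719    0.1319    1.1598]
Total output x = L · d:
  x_0 = 1.0698·83 + 0.0978·61 + 0.0389·70 + 0.0397·11 + 0.0367·93 + 0.0918·12 = 102.4406
  x_1 = 0.1661·83 + 1.0849·61 + 0.1604·70 + 0.1291·11 + 0.0533·93 + 0.1752·12 = 99.6742
  x_2 = 0.1079·83 + 0.0602·61 + 1.0569·70 + 0.1008·11 + 0.0262·93 + 0.0596·12 = 90.8666
  x_3 = 0.0864·83 + 0.0553·61 + 0.1240·70 + 1.0863·11 + 0.0715·93 + 0.0955·12 = 38.9737
  x_4 = 0.0702·83 + 0.1254·61 + 0.1071·70 + 0.0382·11 + 1.0704·93 + 0.1000·12 = 122.1360
  x_5 = 0.1592·83 + 0.0483·61 + 0.1548·70 + 0.0719·11 + 0.1319·93 + 1.1598·12 = 53.9698

102.4406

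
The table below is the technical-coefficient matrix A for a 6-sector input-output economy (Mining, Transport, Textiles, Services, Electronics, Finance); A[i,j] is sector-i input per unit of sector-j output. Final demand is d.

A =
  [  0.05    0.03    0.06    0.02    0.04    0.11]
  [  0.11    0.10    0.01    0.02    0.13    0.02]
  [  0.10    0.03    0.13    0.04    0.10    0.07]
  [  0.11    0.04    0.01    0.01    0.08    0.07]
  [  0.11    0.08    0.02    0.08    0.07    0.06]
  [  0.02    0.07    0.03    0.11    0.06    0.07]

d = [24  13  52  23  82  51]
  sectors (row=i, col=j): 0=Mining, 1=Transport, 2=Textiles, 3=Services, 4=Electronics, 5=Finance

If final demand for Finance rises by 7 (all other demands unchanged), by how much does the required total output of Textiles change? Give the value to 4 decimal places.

Form M = I − A:
  [  0.95   -0.03   -0.06   -0.02   -0.04   -0.11]
  [ -0.11    0.90   -0.01   -0.02   -0.13   -0.02]
  [ -0.10   -0.03    0.87   -0.04   -0.10   -0.07]
  [ -0.11   -0.04   -0.01    0.99   -0.08   -0.07]
  [ -0.11   -0.08   -0.02   -0.08    0.93   -0.06]
  [ -0.02   -0.07   -0.03   -0.11   -0.06    0.93]
Leontief inverse L = M⁻¹:
  [  1.0859    0.0593    0.0829    0.0488    0.0774    0.1446]
  [  0.1628    1.1403    0.0311    0.0488    0.1779    0.0613]
  [  0.1614    0.0716    1.1702    0.0786    0.1576    0.1248]
  [  0.1469    0.0705    0.0292    1.0368    0.1154    0.1066]
  [  0.1630    0.1195    0.0433    0.1097    1.1199    0.1056]
  [  0.0687    0.1055    0.0481    0.1370    0.1060    1.1064]
Total output x = L · d:
  x_0 = 1.0859·24 + 0.0593·13 + 0.0829·52 + 0.0488·23 + 0.0774·82 + 0.1446·51 = 45.9898
  x_1 = 0.1628·24 + 1.1403·13 + 0.0311·52 + 0.0488·23 + 0.1779·82 + 0.0613·51 = 39.1838
  x_2 = 0.1614·24 + 0.0716·13 + 1.1702·52 + 0.0786·23 + 0.1576·82 + 0.1248·51 = 86.7514
  x_3 = 0.1469·24 + 0.0705·13 + 0.0292·52 + 1.0368·23 + 0.1154·82 + 0.1066·51 = 44.7028
  x_4 = 0.1630·24 + 0.1195·13 + 0.0433·52 + 0.1097·23 + 1.1199·82 + 0.1056·51 = 107.4544
  x_5 = 0.0687·24 + 0.1055·13 + 0.0481·52 + 0.1370·23 + 0.1060·82 + 1.1064·51 = 73.7955
Δx_2 = L[2,5] · Δd_5 = 0.1248 · 7 = 0.8736

0.8736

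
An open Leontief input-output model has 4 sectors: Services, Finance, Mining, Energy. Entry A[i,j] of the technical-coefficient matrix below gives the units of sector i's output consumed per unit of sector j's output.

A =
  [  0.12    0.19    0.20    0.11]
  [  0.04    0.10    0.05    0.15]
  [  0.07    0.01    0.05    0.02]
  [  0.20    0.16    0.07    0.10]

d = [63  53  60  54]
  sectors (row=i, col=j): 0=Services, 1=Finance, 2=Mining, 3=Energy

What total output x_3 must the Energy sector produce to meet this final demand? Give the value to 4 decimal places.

Form M = I − A:
  [  0.88   -0.19   -0.20   -0.11]
  [ -0.04    0.90   -0.05   -0.15]
  [ -0.07   -0.01    0.95   -0.02]
  [ -0.20   -0.16   -0.07    0.90]
Leontief inverse L = M⁻¹:
  [  1.2193    0.2970    0.2874    0.2049]
  [  0.1093    1.1728    0.1003    0.2110]
  [  0.0973    0.0401    1.0784    0.0425]
  [  0.2979    0.2776    0.1656    1.1975]
Total output x = L · d:
  x_0 = 1.2193·63 + 0.2970·53 + 0.2874·60 + 0.2049·54 = 120.8699
  x_1 = 0.1093·63 + 1.1728·53 + 0.1003·60 + 0.2110·54 = 86.4552
  x_2 = 0.0973·63 + 0.0401·53 + 1.0784·60 + 0.0425·54 = 75.2496
  x_3 = 0.2979·63 + 0.2776·53 + 0.1656·60 + 1.1975·54 = 108.0825

108.0825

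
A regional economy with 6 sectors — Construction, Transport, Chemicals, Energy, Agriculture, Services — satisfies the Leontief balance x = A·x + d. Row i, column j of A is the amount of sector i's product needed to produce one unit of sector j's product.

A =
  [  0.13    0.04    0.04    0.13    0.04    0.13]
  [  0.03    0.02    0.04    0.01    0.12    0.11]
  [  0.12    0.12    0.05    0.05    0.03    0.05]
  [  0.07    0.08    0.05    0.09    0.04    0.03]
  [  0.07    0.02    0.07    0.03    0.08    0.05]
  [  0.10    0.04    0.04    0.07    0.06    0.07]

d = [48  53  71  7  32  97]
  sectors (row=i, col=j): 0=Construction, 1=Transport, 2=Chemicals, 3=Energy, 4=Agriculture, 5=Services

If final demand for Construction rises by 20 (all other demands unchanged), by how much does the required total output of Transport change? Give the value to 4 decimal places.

1.5601

Form M = I − A:
  [  0.87   -0.04   -0.04   -0.13   -0.04   -0.13]
  [ -0.03    0.98   -0.04   -0.01   -0.12   -0.11]
  [ -0.12   -0.12    0.95   -0.05   -0.03   -0.05]
  [ -0.07   -0.08   -0.05    0.91   -0.04   -0.03]
  [ -0.07   -0.02   -0.07   -0.03    0.92   -0.05]
  [ -0.10   -0.04   -0.04   -0.07   -0.06    0.93]
Leontief inverse L = M⁻¹:
  [  1.2084    0.0847    0.0794    0.1957    0.0874    0.1942]
  [  0.0780    1.0444    0.0670    0.0427    0.1533    0.1477]
  [  0.1809    0.1538    1.0819    0.0978    0.0746    0.1088]
  [  0.1202    0.1113    0.0780    1.1298    0.0763    0.0747]
  [  0.1199    0.0484    0.0962    0.0664    1.1103    0.0895]
  [  0.1579    0.0721    0.0700    0.1164    0.0966    1.1186]
Total output x = L · d:
  x_0 = 1.2084·48 + 0.0847·53 + 0.0794·71 + 0.1957·7 + 0.0874·32 + 0.1942·97 = 91.1327
  x_1 = 0.0780·48 + 1.0444·53 + 0.0670·71 + 0.0427·7 + 0.1533·32 + 0.1477·97 = 83.3859
  x_2 = 0.1809·48 + 0.1538·53 + 1.0819·71 + 0.0978·7 + 0.0746·32 + 0.1088·97 = 107.2802
  x_3 = 0.1202·48 + 0.1113·53 + 0.0780·71 + 1.1298·7 + 0.0763·32 + 0.0747·97 = 34.8029
  x_4 = 0.1199·48 + 0.0484·53 + 0.0962·71 + 0.0664·7 + 1.1103·32 + 0.0895·97 = 59.8258
  x_5 = 0.1579·48 + 0.0721·53 + 0.0700·71 + 0.1164·7 + 0.0966·32 + 1.1186·97 = 128.7803
Δx_1 = L[1,0] · Δd_0 = 0.0780 · 20 = 1.5601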